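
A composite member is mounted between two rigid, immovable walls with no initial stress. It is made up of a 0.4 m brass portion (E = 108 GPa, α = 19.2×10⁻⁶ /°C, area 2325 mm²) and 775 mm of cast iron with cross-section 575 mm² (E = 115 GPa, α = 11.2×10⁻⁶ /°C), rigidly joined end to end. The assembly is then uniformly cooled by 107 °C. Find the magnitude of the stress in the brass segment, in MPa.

σ ≈ 56.6 MPa (tensile)

If the supports were absent, the total length change would be Σ αᵢΔT Lᵢ = 19.2×10⁻⁶×107×400 + 11.2×10⁻⁶×107×775 = 1.751 mm.
The rigid supports impose zero overall length change; the single axial force P common to all segments must satisfy P Σ Lᵢ/(AᵢEᵢ) = δ_free.
The series flexibility is Σ Lᵢ/(AᵢEᵢ) = 400/(2325×108×10³) + 775/(575×115×10³) = 1.331×10⁻⁵ mm/N.
P = 1.751 / 1.331×10⁻⁵ = 131500 N = 131.5 kN, tensile.
σ_{brass} = P / A = 131500 / 2325 = 56.55 MPa.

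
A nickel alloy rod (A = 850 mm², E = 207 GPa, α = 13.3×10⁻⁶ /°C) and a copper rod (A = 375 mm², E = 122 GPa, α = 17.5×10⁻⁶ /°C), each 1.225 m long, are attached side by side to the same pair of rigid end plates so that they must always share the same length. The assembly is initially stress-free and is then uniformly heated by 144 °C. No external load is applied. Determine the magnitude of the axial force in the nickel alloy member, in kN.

P ≈ 22 kN (tensile in the nickel alloy)

Equilibrium of a rigid end plate with no external load gives equal and opposite internal forces ±P in the two members. Since α_{copper} > α_{nickel alloy}, heating drives the copper into compression and the nickel alloy into tension.
Equating the net (thermal + elastic) strains gives |α₁ − α₂|·ΔT = P·[1/(A₁E₁) + 1/(A₂E₂)].
|α₁ − α₂|·ΔT = 4.2×10⁻⁶ × 144 = 0.0006048.
1/(A₁E₁) + 1/(A₂E₂) = 1/(850×207×10³) + 1/(375×122×10³) = 2.754×10⁻⁸ N⁻¹.
So P = 0.0006048 / 2.754×10⁻⁸ = 21.96 kN.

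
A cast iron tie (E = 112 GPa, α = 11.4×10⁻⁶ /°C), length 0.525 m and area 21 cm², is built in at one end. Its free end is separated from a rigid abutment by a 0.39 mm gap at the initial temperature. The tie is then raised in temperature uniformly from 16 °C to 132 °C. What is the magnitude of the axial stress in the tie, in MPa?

σ ≈ 64.9 MPa (compressive)

If the wall were absent the tie would grow by αΔT L = 11.4×10⁻⁶ × 116 × 525 = 0.6943 mm.
The gap closes (δ_free > 0.39 mm) and the wall then resists a further 0.6943 − 0.39 = 0.3043 mm of expansion.
So σ = E(δ_free − g)/L = 112×10³ × 0.3043/525 = 64.91 MPa.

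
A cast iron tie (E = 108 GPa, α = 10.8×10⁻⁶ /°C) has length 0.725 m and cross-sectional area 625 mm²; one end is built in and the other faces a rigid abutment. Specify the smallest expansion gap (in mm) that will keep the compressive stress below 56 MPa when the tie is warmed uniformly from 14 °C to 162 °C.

Free expansion if unrestrained: δ_free = αΔT L = 10.8×10⁻⁶ × 148 × 725 = 1.159 mm.
A stress of 56 MPa corresponds to the wall pushing the tie back by σL/E = 56×725/(108×10³) = 0.3759 mm.
The gap must absorb the remainder: g_min = 1.159 − 0.3759 = 0.7829 mm.

g ≈ 0.783 mm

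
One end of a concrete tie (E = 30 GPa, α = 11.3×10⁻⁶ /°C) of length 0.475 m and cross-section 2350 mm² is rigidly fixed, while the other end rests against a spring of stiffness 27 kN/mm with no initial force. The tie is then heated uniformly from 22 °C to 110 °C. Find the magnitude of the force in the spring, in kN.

If the spring were absent the tie would lengthen by αΔT L = 11.3×10⁻⁶ × 88 × 475 = 0.4723 mm.
With a force P in the spring, the elastic change of the tie is PL/(AE) and that of the spring is P/k; compatibility requires their sum to equal δ_free.
So P = δ_free / [L/(AE) + 1/k] = 0.4723 / [ 475/(2350×30×10³) + 1/(27×10³) ].
P = 0.4723 / 4.377×10⁻⁵ = 10790 N.

P ≈ 10.8 kN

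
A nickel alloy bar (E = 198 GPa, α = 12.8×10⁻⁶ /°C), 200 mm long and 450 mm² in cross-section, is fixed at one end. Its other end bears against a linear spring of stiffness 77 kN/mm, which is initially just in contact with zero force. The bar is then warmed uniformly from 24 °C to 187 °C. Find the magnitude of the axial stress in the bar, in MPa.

Free thermal expansion: δ_free = αΔT L = 12.8×10⁻⁶ × 163 × 200 = 0.4173 mm.
Let P be the compressive force at the spring. The bar shortens elastically by PL/(AE) and the spring compresses by P/k; together these equal δ_free.
So P = δ_free / [L/(AE) + 1/k] = 0.4173 / [ 200/(450×198×10³) + 1/(77×10³) ].
P = 0.4173 / 1.523×10⁻⁵ = 27400 N.
σ = P/A = 27400/450 = 60.88 MPa.

σ ≈ 60.9 MPa (compressive)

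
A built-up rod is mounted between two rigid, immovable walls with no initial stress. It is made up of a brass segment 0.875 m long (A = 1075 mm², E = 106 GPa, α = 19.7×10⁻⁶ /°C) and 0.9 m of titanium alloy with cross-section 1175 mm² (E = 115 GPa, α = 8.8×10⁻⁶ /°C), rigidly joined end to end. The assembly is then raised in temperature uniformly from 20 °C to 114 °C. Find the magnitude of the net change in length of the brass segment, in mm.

|ΔL| ≈ 0.354 mm

With the walls removed the bar would change length by δ_free = Σ αᵢΔT Lᵢ = 19.7×10⁻⁶×94×875 + 8.8×10⁻⁶×94×900 = 2.365 mm.
The walls prevent any net length change, so an axial force P (same in every segment) develops. Compatibility: P · Σ Lᵢ/(AᵢEᵢ) = δ_free.
The series flexibility is Σ Lᵢ/(AᵢEᵢ) = 875/(1075×106×10³) + 900/(1175×115×10³) = 1.434×10⁻⁵ mm/N.
So P = 2.365 / 1.434×10⁻⁵ = 164.9 kN, compressive.
For the brass segment, free thermal change = 19.7×10⁻⁶×94×875 = 1.62 mm and elastic change from P = 164900×875/(1075×106×10³) = 1.266 mm; these oppose, so the net change is 0.354 mm (segment lengthens).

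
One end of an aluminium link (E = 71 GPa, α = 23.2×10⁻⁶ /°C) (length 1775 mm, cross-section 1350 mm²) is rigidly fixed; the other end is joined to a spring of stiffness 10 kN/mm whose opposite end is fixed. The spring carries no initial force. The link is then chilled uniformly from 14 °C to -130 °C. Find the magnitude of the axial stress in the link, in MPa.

If the spring were absent the link would shorten by αΔT L = 23.2×10⁻⁶ × 144 × 1775 = 5.93 mm.
Let P be the tensile force in the spring. The link extends elastically by PL/(AE) and the spring stretches by P/k; together these equal δ_free.
P [ L/(AE) + 1/k ] = δ_free → P [ 1775/(1350×71×10³) + 1/(10×10³) ] = 5.93.
P = 5.93 / 0.0001185 = 50030 N.
σ = P/A = 50030/1350 = 37.06 MPa.

σ ≈ 37.1 MPa (tensile)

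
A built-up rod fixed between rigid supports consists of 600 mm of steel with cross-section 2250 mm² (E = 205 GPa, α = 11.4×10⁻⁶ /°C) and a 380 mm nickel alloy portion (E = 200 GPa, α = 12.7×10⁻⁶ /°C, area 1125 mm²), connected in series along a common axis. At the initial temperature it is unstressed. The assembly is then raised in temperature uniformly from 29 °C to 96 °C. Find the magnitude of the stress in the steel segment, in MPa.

σ ≈ 116 MPa (compressive)

Free thermal expansion of the whole bar: Σ αᵢΔT Lᵢ = 11.4×10⁻⁶×67×600 + 12.7×10⁻⁶×67×380 = 0.7816 mm.
The walls prevent any net length change, so an axial force P (same in every segment) develops. Compatibility: P · Σ Lᵢ/(AᵢEᵢ) = δ_free.
Σ Lᵢ/(AᵢEᵢ) = 600/(2250×205×10³) + 380/(1125×200×10³) = 2.99×10⁻⁶ mm/N.
Hence P = δ_free / Σ(L/AE) = 0.7816/2.99×10⁻⁶ = 261.4 kN (compressive).
σ_{steel} = P / A = 261400 / 2250 = 116.2 MPa.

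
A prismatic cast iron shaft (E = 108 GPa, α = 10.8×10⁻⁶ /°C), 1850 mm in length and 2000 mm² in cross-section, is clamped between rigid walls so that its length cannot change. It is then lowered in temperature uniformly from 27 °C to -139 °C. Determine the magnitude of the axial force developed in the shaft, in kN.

P ≈ 387 kN (tensile)

The ends cannot move, so σ = EαΔT = 108×10³ × 10.8×10⁻⁶ × 166 = 193.6 MPa.
Axial force P = σA = 193.6 × 2000 = 387200 N = 387.2 kN, tensile.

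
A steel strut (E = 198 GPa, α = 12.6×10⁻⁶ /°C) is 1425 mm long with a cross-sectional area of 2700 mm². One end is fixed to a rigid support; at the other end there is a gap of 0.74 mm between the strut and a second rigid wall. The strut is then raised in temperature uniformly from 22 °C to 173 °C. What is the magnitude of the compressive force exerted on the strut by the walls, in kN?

Free thermal elongation = αΔT L = 12.6×10⁻⁶ × 151 × 1425 = 2.711 mm.
The gap closes (δ_free > 0.74 mm) and the wall then resists a further 2.711 − 0.74 = 1.971 mm of expansion.
That suppressed elongation corresponds to σ = E·Δ/L = 198×10³ × 1.971/1425 = 273.9 MPa.
P = σA = 273.9 × 2700 = 739.5 kN.

P ≈ 740 kN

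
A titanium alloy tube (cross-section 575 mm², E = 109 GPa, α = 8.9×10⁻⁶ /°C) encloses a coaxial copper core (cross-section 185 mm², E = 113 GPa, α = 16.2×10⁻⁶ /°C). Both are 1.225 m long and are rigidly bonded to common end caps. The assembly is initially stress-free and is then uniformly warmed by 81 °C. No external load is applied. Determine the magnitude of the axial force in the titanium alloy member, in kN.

Both members must finish at the same length. With the larger α, the copper tends to over-expand; the plates restrain it, putting the copper in compression and the titanium alloy in tension. With no external load the two internal forces are equal and opposite, magnitude P.
Setting the final lengths equal and cancelling L: (α₁ − α₂)ΔT = P/(A₁E₁) + P/(A₂E₂).
|α₁ − α₂|·ΔT = 7.3×10⁻⁶ × 81 = 0.0005913.
1/(A₁E₁) + 1/(A₂E₂) = 1/(575×109×10³) + 1/(185×113×10³) = 6.379×10⁻⁸ N⁻¹.
P = 0.0005913 / 6.379×10⁻⁸ = 9269 N = 9.269 kN.

P ≈ 9.27 kN (tensile in the titanium alloy)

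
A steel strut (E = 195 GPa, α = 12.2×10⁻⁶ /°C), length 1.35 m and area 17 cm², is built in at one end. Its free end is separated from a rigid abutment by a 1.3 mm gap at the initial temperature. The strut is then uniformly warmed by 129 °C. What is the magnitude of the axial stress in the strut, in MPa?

If the wall were absent the strut would grow by αΔT L = 12.2×10⁻⁶ × 129 × 1350 = 2.125 mm.
This exceeds the 1.3 mm gap, so the wall pushes back. The portion of expansion that must be recovered elastically is δ_free − gap = 2.125 − 1.3 = 0.8246 mm.
So σ = E(δ_free − g)/L = 195×10³ × 0.8246/1350 = 119.1 MPa.

σ ≈ 119 MPa (compressive)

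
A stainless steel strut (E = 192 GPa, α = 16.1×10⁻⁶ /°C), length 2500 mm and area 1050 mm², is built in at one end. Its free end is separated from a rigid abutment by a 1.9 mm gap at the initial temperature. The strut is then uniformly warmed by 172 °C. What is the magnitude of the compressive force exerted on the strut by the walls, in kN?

P ≈ 405 kN

Unrestrained expansion: δ_free = αΔT L = 16.1×10⁻⁶ × 172 × 2500 = 6.923 mm.
The gap closes (δ_free > 1.9 mm) and the wall then resists a further 6.923 − 1.9 = 5.023 mm of expansion.
That suppressed elongation corresponds to σ = E·Δ/L = 192×10³ × 5.023/2500 = 385.8 MPa.
Force on the wall = σA = 385.8 × 1050 mm² = 405.1 kN.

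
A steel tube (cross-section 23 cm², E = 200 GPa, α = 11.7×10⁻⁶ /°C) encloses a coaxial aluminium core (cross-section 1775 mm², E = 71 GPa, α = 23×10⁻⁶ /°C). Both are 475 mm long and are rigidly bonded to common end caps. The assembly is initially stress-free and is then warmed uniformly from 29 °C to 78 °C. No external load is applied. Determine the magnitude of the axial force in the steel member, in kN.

Equilibrium of a rigid end plate with no external load gives equal and opposite internal forces ±P in the two members. Since α_{aluminium} > α_{steel}, heating drives the aluminium into compression and the steel into tension.
Setting the final lengths equal and cancelling L: (α₁ − α₂)ΔT = P/(A₁E₁) + P/(A₂E₂).
|α₁ − α₂|·ΔT = 11.3×10⁻⁶ × 49 = 0.0005537.
1/(A₁E₁) + 1/(A₂E₂) = 1/(2300×200×10³) + 1/(1775×71×10³) = 1.011×10⁻⁸ N⁻¹.
So P = 0.0005537 / 1.011×10⁻⁸ = 54.77 kN.

P ≈ 54.8 kN (tensile in the steel)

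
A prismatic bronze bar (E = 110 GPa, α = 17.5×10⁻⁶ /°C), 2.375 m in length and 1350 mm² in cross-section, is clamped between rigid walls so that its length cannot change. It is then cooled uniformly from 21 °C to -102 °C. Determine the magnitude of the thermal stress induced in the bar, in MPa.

σ ≈ 237 MPa (tensile)

The supports are rigid, so the total axial strain is zero. The restrained thermal strain is ε = αΔT = 17.5×10⁻⁶ × 123 = 2152.5×10⁻⁶.
The stress required to suppress this strain is σ = Eε = 110×10³ × 2152.5×10⁻⁶ = 236.8 MPa, tensile since the bar is trying to contract.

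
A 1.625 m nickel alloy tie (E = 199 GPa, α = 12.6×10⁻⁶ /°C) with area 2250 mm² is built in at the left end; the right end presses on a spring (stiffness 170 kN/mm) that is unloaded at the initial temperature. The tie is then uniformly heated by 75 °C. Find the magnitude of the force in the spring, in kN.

Free thermal expansion: δ_free = αΔT L = 12.6×10⁻⁶ × 75 × 1625 = 1.536 mm.
Let P be the compressive force at the spring. The tie shortens elastically by PL/(AE) and the spring compresses by P/k; together these equal δ_free.
So P = δ_free / [L/(AE) + 1/k] = 1.536 / [ 1625/(2250×199×10³) + 1/(170×10³) ].
P = 1.536 / 9.512×10⁻⁶ = 161400 N.

P ≈ 161 kN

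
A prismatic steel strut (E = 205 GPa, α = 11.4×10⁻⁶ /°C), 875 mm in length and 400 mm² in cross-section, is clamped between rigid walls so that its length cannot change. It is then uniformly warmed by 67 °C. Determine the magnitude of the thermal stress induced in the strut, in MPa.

Because both ends are immovable the net strain is zero, and the suppressed thermal strain is αΔT = 11.4×10⁻⁶ × 67 = 763.8×10⁻⁶.
Hence σ = E·αΔT = 205×10³ × 763.8×10⁻⁶ = 156.6 MPa, compressive.

σ ≈ 157 MPa (compressive)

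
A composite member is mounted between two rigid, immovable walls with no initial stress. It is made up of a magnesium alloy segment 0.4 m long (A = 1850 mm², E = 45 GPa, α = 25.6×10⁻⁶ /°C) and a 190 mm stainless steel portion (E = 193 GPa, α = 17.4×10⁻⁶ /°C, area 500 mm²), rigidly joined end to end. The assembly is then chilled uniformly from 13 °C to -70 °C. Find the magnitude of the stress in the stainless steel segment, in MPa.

σ ≈ 332 MPa (tensile)

Free thermal contraction of the whole bar: Σ αᵢΔT Lᵢ = 25.6×10⁻⁶×83×400 + 17.4×10⁻⁶×83×190 = 1.124 mm.
Since the ends are fixed, an axial force P builds up, equal in every segment, with P · Σ Lᵢ/(AᵢEᵢ) = δ_free.
The series flexibility is Σ Lᵢ/(AᵢEᵢ) = 400/(1850×45×10³) + 190/(500×193×10³) = 6.774×10⁻⁶ mm/N.
P = 1.124 / 6.774×10⁻⁶ = 166000 N = 166 kN, tensile.
σ_{stainless steel} = P / A = 166000 / 500 = 332 MPa.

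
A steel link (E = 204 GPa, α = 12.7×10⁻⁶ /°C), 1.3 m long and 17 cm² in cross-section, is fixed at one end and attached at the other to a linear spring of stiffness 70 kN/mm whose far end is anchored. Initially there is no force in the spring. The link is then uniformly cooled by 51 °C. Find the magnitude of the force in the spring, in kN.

P ≈ 46.7 kN

Free thermal contraction: δ_free = αΔT L = 12.7×10⁻⁶ × 51 × 1300 = 0.842 mm.
Let P be the tensile force in the spring. The link extends elastically by PL/(AE) and the spring stretches by P/k; together these equal δ_free.
P [ L/(AE) + 1/k ] = δ_free → P [ 1300/(1700×204×10³) + 1/(70×10³) ] = 0.842.
P = 0.842 / 1.803×10⁻⁵ = 46690 N.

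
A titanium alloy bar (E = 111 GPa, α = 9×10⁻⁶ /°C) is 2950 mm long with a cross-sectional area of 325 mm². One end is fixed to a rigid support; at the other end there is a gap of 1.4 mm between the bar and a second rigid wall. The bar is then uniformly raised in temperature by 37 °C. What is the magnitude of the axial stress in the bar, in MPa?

σ ≈ 0 MPa

Free thermal elongation = αΔT L = 9×10⁻⁶ × 37 × 2950 = 0.9824 mm.
This is smaller than the 1.4 mm clearance, so the bar expands freely without reaching the stop — the stress is zero.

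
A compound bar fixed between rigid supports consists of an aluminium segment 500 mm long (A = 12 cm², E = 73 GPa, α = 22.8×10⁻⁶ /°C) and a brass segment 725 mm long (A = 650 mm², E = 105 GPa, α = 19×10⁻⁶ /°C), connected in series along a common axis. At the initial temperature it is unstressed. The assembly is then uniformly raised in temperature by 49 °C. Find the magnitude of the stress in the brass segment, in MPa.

With the walls removed the bar would change length by δ_free = Σ αᵢΔT Lᵢ = 22.8×10⁻⁶×49×500 + 19×10⁻⁶×49×725 = 1.234 mm.
The walls prevent any net length change, so an axial force P (same in every segment) develops. Compatibility: P · Σ Lᵢ/(AᵢEᵢ) = δ_free.
The series flexibility is Σ Lᵢ/(AᵢEᵢ) = 500/(1200×73×10³) + 725/(650×105×10³) = 1.633×10⁻⁵ mm/N.
So P = 1.234 / 1.633×10⁻⁵ = 75.54 kN, compressive.
σ_{brass} = P / A = 75540 / 650 = 116.2 MPa.

σ ≈ 116 MPa (compressive)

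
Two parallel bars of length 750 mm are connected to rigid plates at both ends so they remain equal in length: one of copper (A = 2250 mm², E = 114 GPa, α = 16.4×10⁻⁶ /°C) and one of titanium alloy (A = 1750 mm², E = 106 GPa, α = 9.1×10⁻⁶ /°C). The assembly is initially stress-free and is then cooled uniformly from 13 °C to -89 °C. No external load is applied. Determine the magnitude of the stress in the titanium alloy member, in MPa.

σ ≈ 45.8 MPa (compressive)

Both members must finish at the same length. With the larger α, the copper tends to over-contract; the plates restrain it, putting the copper in tension and the titanium alloy in compression. With no external load the two internal forces are equal and opposite, magnitude P.
Compatibility of the two members (thermal + elastic change equal): (α₁ − α₂)ΔT = P·[1/(A₁E₁) + 1/(A₂E₂)].
|α₁ − α₂|·ΔT = 7.3×10⁻⁶ × 102 = 0.0007446.
1/(A₁E₁) + 1/(A₂E₂) = 1/(2250×114×10³) + 1/(1750×106×10³) = 9.289×10⁻⁹ N⁻¹.
So P = 0.0007446 / 9.289×10⁻⁹ = 80.16 kN.
σ_{titanium alloy} = P/A₂ = 80160/1750 = 45.8 MPa, compressive.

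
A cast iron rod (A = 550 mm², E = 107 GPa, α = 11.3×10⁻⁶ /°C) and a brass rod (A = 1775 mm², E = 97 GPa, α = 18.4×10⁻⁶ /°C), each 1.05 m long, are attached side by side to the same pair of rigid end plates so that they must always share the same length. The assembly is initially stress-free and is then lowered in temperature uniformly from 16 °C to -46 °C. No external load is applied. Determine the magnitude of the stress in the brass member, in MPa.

σ ≈ 10.9 MPa (tensile)

The brass has the larger α, so on cooling it would change length more than the cast iron if both were free. The rigid plates force a common final length, so the brass is put into tension and the cast iron into compression, with equal and opposite forces P (no external load).
Equating the net (thermal + elastic) strains gives |α₁ − α₂|·ΔT = P·[1/(A₁E₁) + 1/(A₂E₂)].
|α₁ − α₂|·ΔT = 7.1×10⁻⁶ × 62 = 0.0004402.
1/(A₁E₁) + 1/(A₂E₂) = 1/(550×107×10³) + 1/(1775×97×10³) = 2.28×10⁻⁸ N⁻¹.
So P = 0.0004402 / 2.28×10⁻⁸ = 19.31 kN.
σ_{brass} = P/A₂ = 19310/1775 = 10.88 MPa, tensile.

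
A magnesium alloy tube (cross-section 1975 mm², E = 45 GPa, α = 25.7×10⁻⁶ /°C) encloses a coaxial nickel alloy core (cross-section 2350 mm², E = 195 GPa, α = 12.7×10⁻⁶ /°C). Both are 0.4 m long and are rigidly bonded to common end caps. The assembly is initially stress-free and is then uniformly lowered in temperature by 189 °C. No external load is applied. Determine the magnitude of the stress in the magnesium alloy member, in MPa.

Both members must finish at the same length. With the larger α, the magnesium alloy tends to over-contract; the plates restrain it, putting the magnesium alloy in tension and the nickel alloy in compression. With no external load the two internal forces are equal and opposite, magnitude P.
Equating the net (thermal + elastic) strains gives |α₁ − α₂|·ΔT = P·[1/(A₁E₁) + 1/(A₂E₂)].
|α₁ − α₂|·ΔT = 13×10⁻⁶ × 189 = 0.002457.
1/(A₁E₁) + 1/(A₂E₂) = 1/(1975×45×10³) + 1/(2350×195×10³) = 1.343×10⁻⁸ N⁻¹.
So P = 0.002457 / 1.343×10⁻⁸ = 182.9 kN.
σ_{magnesium alloy} = P/A₁ = 182900/1975 = 92.6 MPa, tensile.

σ ≈ 92.6 MPa (tensile)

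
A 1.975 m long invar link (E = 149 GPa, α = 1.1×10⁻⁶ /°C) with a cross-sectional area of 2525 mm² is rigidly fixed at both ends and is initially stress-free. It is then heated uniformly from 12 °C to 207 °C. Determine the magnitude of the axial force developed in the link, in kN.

P ≈ 80.7 kN (compressive)

Full restraint means ε = 0, so the stress is σ = EαΔT = 149×10³ × 1.1×10⁻⁶ × 195 = 31.96 MPa.
Then P = σA = 31.96 × 2525 mm² = 80.7 kN, compressive.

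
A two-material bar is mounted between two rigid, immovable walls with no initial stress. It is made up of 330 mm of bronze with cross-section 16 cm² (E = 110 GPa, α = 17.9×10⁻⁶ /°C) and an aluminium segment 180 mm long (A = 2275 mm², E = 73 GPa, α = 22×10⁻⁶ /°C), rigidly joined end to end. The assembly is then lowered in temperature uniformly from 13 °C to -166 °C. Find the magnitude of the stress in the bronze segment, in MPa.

σ ≈ 373 MPa (tensile)

With the walls removed the bar would change length by δ_free = Σ αᵢΔT Lᵢ = 17.9×10⁻⁶×179×330 + 22×10⁻⁶×179×180 = 1.766 mm.
The rigid supports impose zero overall length change; the single axial force P common to all segments must satisfy P Σ Lᵢ/(AᵢEᵢ) = δ_free.
The series flexibility is Σ Lᵢ/(AᵢEᵢ) = 330/(1600×110×10³) + 180/(2275×73×10³) = 2.959×10⁻⁶ mm/N.
P = 1.766 / 2.959×10⁻⁶ = 596900 N = 596.9 kN, tensile.
σ_{bronze} = P / A = 596900 / 1600 = 373.1 MPa.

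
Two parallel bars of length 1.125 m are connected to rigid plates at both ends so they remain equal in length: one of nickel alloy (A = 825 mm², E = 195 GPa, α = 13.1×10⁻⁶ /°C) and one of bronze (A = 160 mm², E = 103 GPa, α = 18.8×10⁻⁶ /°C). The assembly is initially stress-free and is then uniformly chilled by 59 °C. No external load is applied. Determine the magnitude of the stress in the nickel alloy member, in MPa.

The bronze has the larger α, so on cooling it would change length more than the nickel alloy if both were free. The rigid plates force a common final length, so the bronze is put into tension and the nickel alloy into compression, with equal and opposite forces P (no external load).
Compatibility of the two members (thermal + elastic change equal): (α₁ − α₂)ΔT = P·[1/(A₁E₁) + 1/(A₂E₂)].
|α₁ − α₂|·ΔT = 5.7×10⁻⁶ × 59 = 0.0003363.
1/(A₁E₁) + 1/(A₂E₂) = 1/(825×195×10³) + 1/(160×103×10³) = 6.69×10⁻⁸ N⁻¹.
P = 0.0003363 / 6.69×10⁻⁸ = 5027 N = 5.027 kN.
σ_{nickel alloy} = P/A₁ = 5027/825 = 6.094 MPa, compressive.

σ ≈ 6.09 MPa (compressive)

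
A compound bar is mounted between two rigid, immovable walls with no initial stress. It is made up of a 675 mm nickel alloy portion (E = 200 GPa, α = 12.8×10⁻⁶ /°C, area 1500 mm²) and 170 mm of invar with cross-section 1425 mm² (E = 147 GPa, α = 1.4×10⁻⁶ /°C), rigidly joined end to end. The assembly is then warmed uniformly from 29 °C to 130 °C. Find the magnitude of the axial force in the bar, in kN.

With the walls removed the bar would change length by δ_free = Σ αᵢΔT Lᵢ = 12.8×10⁻⁶×101×675 + 1.4×10⁻⁶×101×170 = 0.8967 mm.
Since the ends are fixed, an axial force P builds up, equal in every segment, with P · Σ Lᵢ/(AᵢEᵢ) = δ_free.
Σ Lᵢ/(AᵢEᵢ) = 675/(1500×200×10³) + 170/(1425×147×10³) = 3.062×10⁻⁶ mm/N.
Hence P = δ_free / Σ(L/AE) = 0.8967/3.062×10⁻⁶ = 292.9 kN (compressive).

P ≈ 293 kN (compressive)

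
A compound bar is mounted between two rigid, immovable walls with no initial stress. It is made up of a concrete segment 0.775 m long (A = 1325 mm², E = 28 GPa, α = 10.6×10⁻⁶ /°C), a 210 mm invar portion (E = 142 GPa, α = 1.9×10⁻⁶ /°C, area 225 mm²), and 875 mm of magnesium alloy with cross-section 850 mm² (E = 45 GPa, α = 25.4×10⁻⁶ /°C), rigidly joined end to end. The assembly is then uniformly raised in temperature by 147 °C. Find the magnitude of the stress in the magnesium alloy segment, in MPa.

If the supports were absent, the total length change would be Σ αᵢΔT Lᵢ = 10.6×10⁻⁶×147×775 + 1.9×10⁻⁶×147×210 + 25.4×10⁻⁶×147×875 = 4.533 mm.
The walls prevent any net length change, so an axial force P (same in every segment) develops. Compatibility: P · Σ Lᵢ/(AᵢEᵢ) = δ_free.
Σ Lᵢ/(AᵢEᵢ) = 775/(1325×28×10³) + 210/(225×142×10³) + 875/(850×45×10³) = 5.034×10⁻⁵ mm/N.
So P = 4.533 / 5.034×10⁻⁵ = 90.06 kN, compressive.
σ_{magnesium alloy} = P / A = 90060 / 850 = 106 MPa.

σ ≈ 106 MPa (compressive)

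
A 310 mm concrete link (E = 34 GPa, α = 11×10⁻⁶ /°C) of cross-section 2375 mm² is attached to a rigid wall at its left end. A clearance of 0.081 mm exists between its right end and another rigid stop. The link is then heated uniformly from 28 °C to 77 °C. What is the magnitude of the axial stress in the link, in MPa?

Free thermal elongation = αΔT L = 11×10⁻⁶ × 49 × 310 = 0.1671 mm.
After closing the 0.081 mm clearance, 0.1671 − 0.081 = 0.08609 mm of expansion remains to be suppressed by the wall.
That suppressed elongation corresponds to σ = E·Δ/L = 34×10³ × 0.08609/310 = 9.442 MPa.

σ ≈ 9.44 MPa (compressive)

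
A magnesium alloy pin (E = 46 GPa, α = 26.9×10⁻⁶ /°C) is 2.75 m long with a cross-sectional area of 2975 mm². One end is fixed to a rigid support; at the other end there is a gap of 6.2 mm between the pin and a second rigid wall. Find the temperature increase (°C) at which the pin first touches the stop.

Contact occurs when the free expansion equals the gap: αΔT L = 6.2 mm.
So ΔT = g/(αL) = 6.2/(26.9×10⁻⁶ × 2750) = 83.81 °C.

ΔT ≈ 83.8 °C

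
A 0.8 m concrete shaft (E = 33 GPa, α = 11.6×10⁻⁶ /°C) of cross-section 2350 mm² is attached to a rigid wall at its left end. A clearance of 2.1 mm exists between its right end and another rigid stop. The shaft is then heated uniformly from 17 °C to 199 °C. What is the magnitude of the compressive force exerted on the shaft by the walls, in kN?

P ≈ 0 kN

Unrestrained expansion: δ_free = αΔT L = 11.6×10⁻⁶ × 182 × 800 = 1.689 mm.
Since δ_free = 1.69 mm is less than the 2.1 mm gap, the shaft never touches the wall. No axial force develops.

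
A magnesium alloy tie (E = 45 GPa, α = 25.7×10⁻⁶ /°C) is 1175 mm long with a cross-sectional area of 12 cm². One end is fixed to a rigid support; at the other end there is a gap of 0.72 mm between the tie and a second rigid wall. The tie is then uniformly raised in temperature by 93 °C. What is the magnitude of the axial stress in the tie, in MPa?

If the wall were absent the tie would grow by αΔT L = 25.7×10⁻⁶ × 93 × 1175 = 2.808 mm.
This exceeds the 0.72 mm gap, so the wall pushes back. The portion of expansion that must be recovered elastically is δ_free − gap = 2.808 − 0.72 = 2.088 mm.
Compatibility: PL/(AE) = 2.088 mm, so σ = P/A = E × (2.088/1175) = 79.98 MPa.

σ ≈ 80 MPa (compressive)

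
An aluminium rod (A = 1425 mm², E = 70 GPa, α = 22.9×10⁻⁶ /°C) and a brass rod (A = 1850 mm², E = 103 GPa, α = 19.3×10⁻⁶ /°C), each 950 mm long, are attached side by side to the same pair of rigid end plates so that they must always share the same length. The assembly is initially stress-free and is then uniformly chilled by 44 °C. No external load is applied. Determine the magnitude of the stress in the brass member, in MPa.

σ ≈ 5.61 MPa (compressive)

Both members must finish at the same length. With the larger α, the aluminium tends to over-contract; the plates restrain it, putting the aluminium in tension and the brass in compression. With no external load the two internal forces are equal and opposite, magnitude P.
Equating the net (thermal + elastic) strains gives |α₁ − α₂|·ΔT = P·[1/(A₁E₁) + 1/(A₂E₂)].
|α₁ − α₂|·ΔT = 3.6×10⁻⁶ × 44 = 0.0001584.
1/(A₁E₁) + 1/(A₂E₂) = 1/(1425×70×10³) + 1/(1850×103×10³) = 1.527×10⁻⁸ N⁻¹.
P = 0.0001584 / 1.527×10⁻⁸ = 10370 N = 10.37 kN.
σ_{brass} = P/A₂ = 10370/1850 = 5.606 MPa, compressive.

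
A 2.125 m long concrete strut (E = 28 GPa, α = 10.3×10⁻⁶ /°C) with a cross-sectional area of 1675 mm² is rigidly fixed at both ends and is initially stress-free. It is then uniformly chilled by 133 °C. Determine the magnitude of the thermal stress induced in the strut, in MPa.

Because both ends are immovable the net strain is zero, and the suppressed thermal strain is αΔT = 10.3×10⁻⁶ × 133 = 1369.9×10⁻⁶.
Hence σ = E·αΔT = 28×10³ × 1369.9×10⁻⁶ = 38.36 MPa, tensile.

σ ≈ 38.4 MPa (tensile)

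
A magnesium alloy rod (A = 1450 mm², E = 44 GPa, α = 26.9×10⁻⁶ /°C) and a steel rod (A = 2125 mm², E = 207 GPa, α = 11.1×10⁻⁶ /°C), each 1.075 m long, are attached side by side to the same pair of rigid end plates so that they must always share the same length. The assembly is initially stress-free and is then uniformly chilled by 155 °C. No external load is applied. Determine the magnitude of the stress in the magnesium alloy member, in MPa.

σ ≈ 94.1 MPa (tensile)

Both members must finish at the same length. With the larger α, the magnesium alloy tends to over-contract; the plates restrain it, putting the magnesium alloy in tension and the steel in compression. With no external load the two internal forces are equal and opposite, magnitude P.
Compatibility of the two members (thermal + elastic change equal): (α₁ − α₂)ΔT = P·[1/(A₁E₁) + 1/(A₂E₂)].
|α₁ − α₂|·ΔT = 15.8×10⁻⁶ × 155 = 0.002449.
1/(A₁E₁) + 1/(A₂E₂) = 1/(1450×44×10³) + 1/(2125×207×10³) = 1.795×10⁻⁸ N⁻¹.
P = 0.002449 / 1.795×10⁻⁸ = 136500 N = 136.5 kN.
σ_{magnesium alloy} = P/A₁ = 136500/1450 = 94.11 MPa, tensile.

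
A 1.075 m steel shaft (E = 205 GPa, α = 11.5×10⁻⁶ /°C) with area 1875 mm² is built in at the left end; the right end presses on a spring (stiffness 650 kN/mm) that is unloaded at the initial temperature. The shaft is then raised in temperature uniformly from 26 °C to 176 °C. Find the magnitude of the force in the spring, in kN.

Free thermal expansion: δ_free = αΔT L = 11.5×10⁻⁶ × 150 × 1075 = 1.854 mm.
With a force P in the spring, the elastic change of the shaft is PL/(AE) and that of the spring is P/k; compatibility requires their sum to equal δ_free.
So P = δ_free / [L/(AE) + 1/k] = 1.854 / [ 1075/(1875×205×10³) + 1/(650×10³) ].
P = 1.854 / 4.335×10⁻⁶ = 427700 N.

P ≈ 428 kN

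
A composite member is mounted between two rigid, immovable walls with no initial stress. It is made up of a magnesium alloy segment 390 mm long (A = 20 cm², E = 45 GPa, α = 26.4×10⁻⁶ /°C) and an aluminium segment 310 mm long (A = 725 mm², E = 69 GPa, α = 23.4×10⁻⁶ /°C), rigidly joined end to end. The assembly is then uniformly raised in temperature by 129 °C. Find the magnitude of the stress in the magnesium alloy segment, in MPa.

Free thermal expansion of the whole bar: Σ αᵢΔT Lᵢ = 26.4×10⁻⁶×129×390 + 23.4×10⁻⁶×129×310 = 2.264 mm.
The rigid supports impose zero overall length change; the single axial force P common to all segments must satisfy P Σ Lᵢ/(AᵢEᵢ) = δ_free.
Σ Lᵢ/(AᵢEᵢ) = 390/(2000×45×10³) + 310/(725×69×10³) = 1.053×10⁻⁵ mm/N.
So P = 2.264 / 1.053×10⁻⁵ = 215 kN, compressive.
σ_{magnesium alloy} = P / A = 215000 / 2000 = 107.5 MPa.

σ ≈ 107 MPa (compressive)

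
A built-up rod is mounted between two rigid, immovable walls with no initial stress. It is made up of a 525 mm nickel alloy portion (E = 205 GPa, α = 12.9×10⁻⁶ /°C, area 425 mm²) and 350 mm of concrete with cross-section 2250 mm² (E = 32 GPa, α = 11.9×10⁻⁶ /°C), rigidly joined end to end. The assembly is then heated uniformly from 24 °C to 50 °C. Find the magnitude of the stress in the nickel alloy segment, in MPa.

σ ≈ 61.5 MPa (compressive)

Free thermal expansion of the whole bar: Σ αᵢΔT Lᵢ = 12.9×10⁻⁶×26×525 + 11.9×10⁻⁶×26×350 = 0.2844 mm.
The walls prevent any net length change, so an axial force P (same in every segment) develops. Compatibility: P · Σ Lᵢ/(AᵢEᵢ) = δ_free.
Σ Lᵢ/(AᵢEᵢ) = 525/(425×205×10³) + 350/(2250×32×10³) = 1.089×10⁻⁵ mm/N.
P = 0.2844 / 1.089×10⁻⁵ = 26120 N = 26.12 kN, compressive.
σ_{nickel alloy} = P / A = 26120 / 425 = 61.46 MPa.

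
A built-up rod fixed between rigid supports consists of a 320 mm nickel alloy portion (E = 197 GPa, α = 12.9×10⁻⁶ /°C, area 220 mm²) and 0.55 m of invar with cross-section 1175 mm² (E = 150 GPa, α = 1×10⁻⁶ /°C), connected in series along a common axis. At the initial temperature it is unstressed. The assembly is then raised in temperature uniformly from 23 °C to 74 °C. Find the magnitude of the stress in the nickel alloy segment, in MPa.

σ ≈ 103 MPa (compressive)

With the walls removed the bar would change length by δ_free = Σ αᵢΔT Lᵢ = 12.9×10⁻⁶×51×320 + 1×10⁻⁶×51×550 = 0.2386 mm.
The rigid supports impose zero overall length change; the single axial force P common to all segments must satisfy P Σ Lᵢ/(AᵢEᵢ) = δ_free.
The series flexibility is Σ Lᵢ/(AᵢEᵢ) = 320/(220×197×10³) + 550/(1175×150×10³) = 1.05×10⁻⁵ mm/N.
So P = 0.2386 / 1.05×10⁻⁵ = 22.71 kN, compressive.
σ_{nickel alloy} = P / A = 22710 / 220 = 103.2 MPa.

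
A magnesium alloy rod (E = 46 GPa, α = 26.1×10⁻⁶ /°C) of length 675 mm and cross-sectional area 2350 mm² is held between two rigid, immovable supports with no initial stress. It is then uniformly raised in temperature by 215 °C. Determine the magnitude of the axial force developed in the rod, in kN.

With zero net strain, σ = E·αΔT = 46 GPa × 26.1×10⁻⁶ × 215 = 258.1 MPa.
P = AEαΔT = 2350 × 46×10³ × 26.1×10⁻⁶ × 215 = 606.6 kN (compressive).

P ≈ 607 kN (compressive)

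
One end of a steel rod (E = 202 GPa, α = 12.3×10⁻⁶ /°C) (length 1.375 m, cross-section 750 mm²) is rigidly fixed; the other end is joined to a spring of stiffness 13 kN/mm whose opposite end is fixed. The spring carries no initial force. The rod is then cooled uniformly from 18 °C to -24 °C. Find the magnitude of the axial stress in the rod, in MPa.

σ ≈ 11 MPa (tensile)

If the spring were absent the rod would shorten by αΔT L = 12.3×10⁻⁶ × 42 × 1375 = 0.7103 mm.
Let P be the tensile force in the spring. The rod extends elastically by PL/(AE) and the spring stretches by P/k; together these equal δ_free.
So P = δ_free / [L/(AE) + 1/k] = 0.7103 / [ 1375/(750×202×10³) + 1/(13×10³) ].
P = 0.7103 / 8.6×10⁻⁵ = 8260 N.
σ = P/A = 8260/750 = 11.01 MPa.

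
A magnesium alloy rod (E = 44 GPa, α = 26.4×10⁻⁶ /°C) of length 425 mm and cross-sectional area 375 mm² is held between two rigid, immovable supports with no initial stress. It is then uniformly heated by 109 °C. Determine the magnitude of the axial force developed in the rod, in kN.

Full restraint means ε = 0, so the stress is σ = EαΔT = 44×10³ × 26.4×10⁻⁶ × 109 = 126.6 MPa.
P = AEαΔT = 375 × 44×10³ × 26.4×10⁻⁶ × 109 = 47.48 kN (compressive).

P ≈ 47.5 kN (compressive)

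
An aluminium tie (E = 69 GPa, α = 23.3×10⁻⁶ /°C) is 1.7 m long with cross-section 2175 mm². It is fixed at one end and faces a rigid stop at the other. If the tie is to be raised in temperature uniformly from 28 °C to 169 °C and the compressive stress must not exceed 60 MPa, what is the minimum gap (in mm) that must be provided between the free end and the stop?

g ≈ 4.11 mm

Free expansion if unrestrained: δ_free = αΔT L = 23.3×10⁻⁶ × 141 × 1700 = 5.585 mm.
A stress of 60 MPa corresponds to the wall pushing the tie back by σL/E = 60×1700/(69×10³) = 1.478 mm.
So the gap has to take up the difference, g_min = δ_free − σL/E = 5.585 − 1.478 = 4.107 mm.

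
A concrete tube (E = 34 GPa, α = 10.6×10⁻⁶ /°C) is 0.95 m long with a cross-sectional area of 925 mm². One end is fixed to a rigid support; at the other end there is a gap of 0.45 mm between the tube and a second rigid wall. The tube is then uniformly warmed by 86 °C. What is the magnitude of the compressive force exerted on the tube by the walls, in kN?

P ≈ 13.8 kN

Unrestrained expansion: δ_free = αΔT L = 10.6×10⁻⁶ × 86 × 950 = 0.866 mm.
This exceeds the 0.45 mm gap, so the wall pushes back. The portion of expansion that must be recovered elastically is δ_free − gap = 0.866 − 0.45 = 0.416 mm.
So σ = E(δ_free − g)/L = 34×10³ × 0.416/950 = 14.89 MPa.
Force on the wall = σA = 14.89 × 925 mm² = 13.77 kN.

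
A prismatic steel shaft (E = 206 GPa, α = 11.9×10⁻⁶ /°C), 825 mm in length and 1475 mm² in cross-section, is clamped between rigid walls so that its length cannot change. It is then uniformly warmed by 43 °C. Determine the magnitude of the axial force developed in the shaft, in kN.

Full restraint means ε = 0, so the stress is σ = EαΔT = 206×10³ × 11.9×10⁻⁶ × 43 = 105.4 MPa.
Axial force P = σA = 105.4 × 1475 = 155500 N = 155.5 kN, compressive.

P ≈ 155 kN (compressive)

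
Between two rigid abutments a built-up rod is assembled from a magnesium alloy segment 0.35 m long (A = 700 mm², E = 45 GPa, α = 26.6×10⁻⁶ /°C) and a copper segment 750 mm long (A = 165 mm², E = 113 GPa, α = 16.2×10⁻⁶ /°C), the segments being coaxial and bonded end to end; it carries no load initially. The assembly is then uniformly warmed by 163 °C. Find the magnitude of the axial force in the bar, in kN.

P ≈ 68.1 kN (compressive)

With the walls removed the bar would change length by δ_free = Σ αᵢΔT Lᵢ = 26.6×10⁻⁶×163×350 + 16.2×10⁻⁶×163×750 = 3.498 mm.
The walls prevent any net length change, so an axial force P (same in every segment) develops. Compatibility: P · Σ Lᵢ/(AᵢEᵢ) = δ_free.
Σ Lᵢ/(AᵢEᵢ) = 350/(700×45×10³) + 750/(165×113×10³) = 5.134×10⁻⁵ mm/N.
P = 3.498 / 5.134×10⁻⁵ = 68140 N = 68.14 kN, compressive.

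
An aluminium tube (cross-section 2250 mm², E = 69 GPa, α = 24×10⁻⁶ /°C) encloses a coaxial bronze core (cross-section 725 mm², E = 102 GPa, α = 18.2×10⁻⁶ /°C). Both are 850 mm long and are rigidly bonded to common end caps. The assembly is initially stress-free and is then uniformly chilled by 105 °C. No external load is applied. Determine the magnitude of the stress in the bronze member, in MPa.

Equilibrium of a rigid end plate with no external load gives equal and opposite internal forces ±P in the two members. Since α_{aluminium} > α_{bronze}, cooling drives the aluminium into tension and the bronze into compression.
Equating the net (thermal + elastic) strains gives |α₁ − α₂|·ΔT = P·[1/(A₁E₁) + 1/(A₂E₂)].
|α₁ − α₂|·ΔT = 5.8×10⁻⁶ × 105 = 0.000609.
1/(A₁E₁) + 1/(A₂E₂) = 1/(2250×69×10³) + 1/(725×102×10³) = 1.996×10⁻⁸ N⁻¹.
So P = 0.000609 / 1.996×10⁻⁸ = 30.51 kN.
σ_{bronze} = P/A₂ = 30510/725 = 42.08 MPa, compressive.

σ ≈ 42.1 MPa (compressive)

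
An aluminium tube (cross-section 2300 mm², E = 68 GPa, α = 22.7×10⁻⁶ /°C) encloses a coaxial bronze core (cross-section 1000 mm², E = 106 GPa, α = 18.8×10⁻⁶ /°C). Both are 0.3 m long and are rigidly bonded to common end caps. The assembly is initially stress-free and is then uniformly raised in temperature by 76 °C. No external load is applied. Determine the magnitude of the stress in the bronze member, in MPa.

The aluminium has the larger α, so on heating it would change length more than the bronze if both were free. The rigid plates force a common final length, so the aluminium is put into compression and the bronze into tension, with equal and opposite forces P (no external load).
Compatibility of the two members (thermal + elastic change equal): (α₁ − α₂)ΔT = P·[1/(A₁E₁) + 1/(A₂E₂)].
|α₁ − α₂|·ΔT = 3.9×10⁻⁶ × 76 = 0.0002964.
1/(A₁E₁) + 1/(A₂E₂) = 1/(2300×68×10³) + 1/(1000×106×10³) = 1.583×10⁻⁸ N⁻¹.
So P = 0.0002964 / 1.583×10⁻⁸ = 18.73 kN.
σ_{bronze} = P/A₂ = 18730/1000 = 18.73 MPa, tensile.

σ ≈ 18.7 MPa (tensile)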